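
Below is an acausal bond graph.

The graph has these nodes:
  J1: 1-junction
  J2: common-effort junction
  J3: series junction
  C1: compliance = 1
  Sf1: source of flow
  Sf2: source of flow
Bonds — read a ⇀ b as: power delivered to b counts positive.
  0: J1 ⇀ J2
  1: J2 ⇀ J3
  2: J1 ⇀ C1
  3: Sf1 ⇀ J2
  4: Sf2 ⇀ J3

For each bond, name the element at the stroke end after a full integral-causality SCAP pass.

bond 0 →J2
bond 1 →J3
bond 2 →J1
bond 3 →Sf1
bond 4 →Sf2

b3 →Sf1  (source Sf1 imposes f)
b4 →Sf2  (Sf2 fixes flow; stroke at Sf2)
b1 →J3  (J3 flow already set via bond 4)
b0 →J2  (only one effort-in slot at J2)
b2 →J1  (J1: bond 0 brought flow, rest push out)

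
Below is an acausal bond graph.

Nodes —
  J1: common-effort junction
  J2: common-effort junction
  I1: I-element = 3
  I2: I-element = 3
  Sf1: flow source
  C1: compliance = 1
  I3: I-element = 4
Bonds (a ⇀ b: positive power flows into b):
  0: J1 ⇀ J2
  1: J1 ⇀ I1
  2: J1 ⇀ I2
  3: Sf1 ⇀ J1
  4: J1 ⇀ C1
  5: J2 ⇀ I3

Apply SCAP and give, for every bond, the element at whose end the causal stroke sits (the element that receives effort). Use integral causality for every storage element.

#3 stroke→Sf1  (Sf1 fixes flow; stroke at Sf1)
#1 stroke→I1  (prefer integral on I1)
#2 stroke→I2  (I2 integral (f out))
#4 stroke→J1  (C1 outputs effort q/C1)
#0 stroke→J2  (0-jn J1 has e-setter on 4)
#5 stroke→I3  (J2 effort already set via bond 0)

β0 →J2
β1 →I1
β2 →I2
β3 →Sf1
β4 →J1
β5 →I3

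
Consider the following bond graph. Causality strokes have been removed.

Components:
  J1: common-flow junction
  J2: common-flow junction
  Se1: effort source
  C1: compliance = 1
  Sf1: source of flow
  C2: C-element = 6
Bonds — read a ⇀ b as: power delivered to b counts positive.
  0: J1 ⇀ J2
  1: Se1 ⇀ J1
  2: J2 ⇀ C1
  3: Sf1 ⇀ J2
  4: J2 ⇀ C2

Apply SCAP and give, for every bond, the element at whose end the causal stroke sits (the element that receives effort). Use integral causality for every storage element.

β0 →J2
β1 →J1
β2 →J2
β3 →Sf1
β4 →J2

bond 1 stroke at J1  (Se1 (Se) sets effort on bond)
bond 3 stroke at Sf1  (source Sf1 imposes f)
bond 0 stroke at J2  (closing 1-jn rule on J1)
bond 2 stroke at J2  (common-f at J2 fixed by 3)
bond 4 stroke at J2  (J2: bond 3 brought flow, rest push out)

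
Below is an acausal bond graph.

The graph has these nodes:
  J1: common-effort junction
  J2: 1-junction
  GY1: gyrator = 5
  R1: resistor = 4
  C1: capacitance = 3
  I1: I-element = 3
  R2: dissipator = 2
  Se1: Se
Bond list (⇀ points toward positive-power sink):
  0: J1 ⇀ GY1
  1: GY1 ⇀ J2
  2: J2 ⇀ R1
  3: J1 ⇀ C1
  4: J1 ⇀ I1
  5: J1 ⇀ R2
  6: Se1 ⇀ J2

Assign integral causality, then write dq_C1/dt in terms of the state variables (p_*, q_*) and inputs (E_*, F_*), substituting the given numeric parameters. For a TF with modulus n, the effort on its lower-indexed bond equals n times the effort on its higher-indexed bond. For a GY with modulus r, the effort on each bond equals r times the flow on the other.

dq_C1/dt = E_Se1/5 - p_I1/3 - 11*q_C1/50

bond 6 →J2  (source Se1 imposes e)
bond 3 →J1  (prefer integral on C1)
bond 0 →GY1  (0-jn J1 has e-setter on 3)
bond 4 →I1  (common-e at J1 fixed by 3)
bond 5 →R2  (0-jn J1 has e-setter on 3)
bond 1 →GY1  (GY1 both-in/both-out from 0)
bond 2 →J2  (J2 flow already set via bond 1)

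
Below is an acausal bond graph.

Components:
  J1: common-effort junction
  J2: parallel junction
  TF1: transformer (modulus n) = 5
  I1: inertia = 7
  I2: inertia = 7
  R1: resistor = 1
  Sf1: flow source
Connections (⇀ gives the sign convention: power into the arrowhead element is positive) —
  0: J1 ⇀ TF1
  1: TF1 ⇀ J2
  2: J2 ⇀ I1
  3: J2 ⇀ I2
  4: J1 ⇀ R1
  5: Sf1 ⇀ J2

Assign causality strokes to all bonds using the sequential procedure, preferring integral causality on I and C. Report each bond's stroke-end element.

#0 stroke at TF1
#1 stroke at J2
#2 stroke at I1
#3 stroke at I2
#4 stroke at J1
#5 stroke at Sf1

#5 stroke→Sf1  (Sf1 (Sf) sets flow on bond)
#2 stroke→I1  (prefer integral on I1)
#3 stroke→I2  (I2: I, integral causality)
#1 stroke→J2  (J2: last free bond brings effort in)
#0 stroke→TF1  (through TF1, causality passes straight; one stroke at TF1)
#4 stroke→J1  (only one effort-in slot at J1)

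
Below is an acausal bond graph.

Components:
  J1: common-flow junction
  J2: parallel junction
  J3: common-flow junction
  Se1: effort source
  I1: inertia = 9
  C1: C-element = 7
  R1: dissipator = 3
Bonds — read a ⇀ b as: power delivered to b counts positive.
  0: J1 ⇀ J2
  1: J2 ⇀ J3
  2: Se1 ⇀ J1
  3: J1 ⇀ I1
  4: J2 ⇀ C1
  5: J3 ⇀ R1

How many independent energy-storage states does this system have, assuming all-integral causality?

2  (C1, I1 all integral)

#2 →J1  (source Se1 imposes e)
#3 →I1  (I1: I, integral causality)
#0 →J1  (common-f at J1 fixed by 3)
#4 →J2  (C1 outputs effort q/C1)
#1 →J3  (0-jn J2 has e-setter on 4)
#5 →R1  (closing 1-jn rule on J3)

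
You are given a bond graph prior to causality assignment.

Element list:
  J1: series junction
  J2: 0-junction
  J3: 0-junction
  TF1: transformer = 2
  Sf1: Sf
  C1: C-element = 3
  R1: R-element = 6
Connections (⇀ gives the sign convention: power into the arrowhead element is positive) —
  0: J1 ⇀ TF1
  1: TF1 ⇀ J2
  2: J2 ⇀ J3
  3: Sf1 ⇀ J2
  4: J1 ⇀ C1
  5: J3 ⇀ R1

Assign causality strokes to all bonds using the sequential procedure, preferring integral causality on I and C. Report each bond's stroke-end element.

#3 stroke→Sf1  (Sf1 (Sf) sets flow on bond)
#4 stroke→J1  (C1: C, integral causality)
#0 stroke→TF1  (closing 1-jn rule on J1)
#1 stroke→J2  (TF1: transformer flips bond 0)
#2 stroke→J3  (J2 effort already set via bond 1)
#5 stroke→R1  (0-jn J3 has e-setter on 2)

#0 stroke at TF1
#1 stroke at J2
#2 stroke at J3
#3 stroke at Sf1
#4 stroke at J1
#5 stroke at R1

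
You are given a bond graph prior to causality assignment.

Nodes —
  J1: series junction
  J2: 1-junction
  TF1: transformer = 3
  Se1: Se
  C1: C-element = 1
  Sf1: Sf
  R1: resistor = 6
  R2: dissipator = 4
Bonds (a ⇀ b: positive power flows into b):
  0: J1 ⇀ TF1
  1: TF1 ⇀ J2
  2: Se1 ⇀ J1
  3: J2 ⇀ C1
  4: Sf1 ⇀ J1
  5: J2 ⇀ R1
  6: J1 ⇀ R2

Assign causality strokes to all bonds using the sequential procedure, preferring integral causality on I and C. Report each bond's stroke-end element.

bond 0 |J1
bond 1 |TF1
bond 2 |J1
bond 3 |J2
bond 4 |Sf1
bond 5 |J2
bond 6 |J1

bond 2 →J1  (Se1 (Se) sets effort on bond)
bond 4 →Sf1  (source Sf1 imposes f)
bond 0 →J1  (1-jn J1 has f-setter on 4)
bond 6 →J1  (1-jn J1 has f-setter on 4)
bond 1 →TF1  (TF1: transformer flips bond 0)
bond 3 →J2  (1-jn J2 has f-setter on 1)
bond 5 →J2  (J2: bond 1 brought flow, rest push out)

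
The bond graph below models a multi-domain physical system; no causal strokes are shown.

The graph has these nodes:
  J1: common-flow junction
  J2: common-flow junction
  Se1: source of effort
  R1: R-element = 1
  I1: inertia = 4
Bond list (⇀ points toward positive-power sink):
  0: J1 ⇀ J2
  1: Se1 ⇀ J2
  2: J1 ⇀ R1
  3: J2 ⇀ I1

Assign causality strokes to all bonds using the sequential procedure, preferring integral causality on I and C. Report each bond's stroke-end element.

bond 1 →J2  (Se1: effort source, stroke at far end)
bond 3 →I1  (I1: I, integral causality)
bond 0 →J2  (J2: bond 3 brought flow, rest push out)
bond 2 →J1  (1-jn J1 has f-setter on 0)

bond 0 →J2
bond 1 →J2
bond 2 →J1
bond 3 →I1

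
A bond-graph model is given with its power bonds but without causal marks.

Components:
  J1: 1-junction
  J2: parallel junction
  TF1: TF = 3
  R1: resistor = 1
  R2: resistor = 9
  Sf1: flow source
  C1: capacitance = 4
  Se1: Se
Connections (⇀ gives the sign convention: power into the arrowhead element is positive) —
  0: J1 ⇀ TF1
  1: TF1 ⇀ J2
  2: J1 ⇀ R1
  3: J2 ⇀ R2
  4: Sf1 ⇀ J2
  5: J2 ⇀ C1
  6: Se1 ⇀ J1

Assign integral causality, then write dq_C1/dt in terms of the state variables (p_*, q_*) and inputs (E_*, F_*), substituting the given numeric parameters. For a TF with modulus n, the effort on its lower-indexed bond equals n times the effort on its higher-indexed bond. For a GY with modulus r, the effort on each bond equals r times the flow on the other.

bond 4 |Sf1  (source Sf1 imposes f)
bond 6 |J1  (Se1 (Se) sets effort on bond)
bond 5 |J2  (C1 outputs effort q/C1)
bond 1 |TF1  (J2: bond 5 brought effort, rest push out)
bond 3 |R2  (J2: bond 5 brought effort, rest push out)
bond 0 |J1  (TF TF1: opposite of bond 1)
bond 2 |R1  (J1 needs exactly one f-in)

dq_C1/dt = 3*E_Se1 + F_Sf1 - 41*q_C1/18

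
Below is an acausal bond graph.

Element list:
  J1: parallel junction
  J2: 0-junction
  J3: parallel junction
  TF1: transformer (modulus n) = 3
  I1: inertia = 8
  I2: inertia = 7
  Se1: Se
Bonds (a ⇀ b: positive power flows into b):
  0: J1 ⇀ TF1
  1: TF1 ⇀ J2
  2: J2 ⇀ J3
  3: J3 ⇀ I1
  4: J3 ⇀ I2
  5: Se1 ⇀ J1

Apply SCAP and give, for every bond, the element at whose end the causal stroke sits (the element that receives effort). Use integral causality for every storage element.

β0 |TF1
β1 |J2
β2 |J3
β3 |I1
β4 |I2
β5 |J1

#5 →J1  (source Se1 imposes e)
#0 →TF1  (J1: bond 5 brought effort, rest push out)
#1 →J2  (through TF1, causality passes straight; one stroke at TF1)
#2 →J3  (common-e at J2 fixed by 1)
#3 →I1  (J3 effort already set via bond 2)
#4 →I2  (0-jn J3 has e-setter on 2)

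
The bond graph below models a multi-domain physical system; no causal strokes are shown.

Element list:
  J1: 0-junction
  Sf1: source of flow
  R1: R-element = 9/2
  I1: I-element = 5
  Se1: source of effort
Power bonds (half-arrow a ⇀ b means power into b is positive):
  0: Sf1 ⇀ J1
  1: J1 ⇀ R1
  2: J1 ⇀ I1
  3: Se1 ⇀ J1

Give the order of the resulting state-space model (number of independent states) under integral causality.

1  (I1 all integral)

β0 stroke→Sf1  (Sf1 (Sf) sets flow on bond)
β3 stroke→J1  (Se1 fixes effort; stroke away)
β1 stroke→R1  (0-jn J1 has e-setter on 3)
β2 stroke→I1  (J1 effort already set via bond 3)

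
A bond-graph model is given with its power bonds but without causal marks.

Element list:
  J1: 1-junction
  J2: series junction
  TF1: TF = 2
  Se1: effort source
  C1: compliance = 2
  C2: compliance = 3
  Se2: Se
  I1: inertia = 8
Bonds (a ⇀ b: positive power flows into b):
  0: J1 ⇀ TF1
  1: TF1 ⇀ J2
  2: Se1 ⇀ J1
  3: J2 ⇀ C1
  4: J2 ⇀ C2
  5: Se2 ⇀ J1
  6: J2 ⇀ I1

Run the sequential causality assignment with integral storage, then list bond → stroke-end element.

β2 |J1  (Se1 (Se) sets effort on bond)
β5 |J1  (Se2: effort source, stroke at far end)
β0 |TF1  (J1 needs exactly one f-in)
β1 |J2  (TF1: transformer flips bond 0)
β3 |J2  (C1: C, integral causality)
β4 |J2  (C2: C, integral causality)
β6 |I1  (J2: last free bond brings flow in)

b0 stroke→TF1
b1 stroke→J2
b2 stroke→J1
b3 stroke→J2
b4 stroke→J2
b5 stroke→J1
b6 stroke→I1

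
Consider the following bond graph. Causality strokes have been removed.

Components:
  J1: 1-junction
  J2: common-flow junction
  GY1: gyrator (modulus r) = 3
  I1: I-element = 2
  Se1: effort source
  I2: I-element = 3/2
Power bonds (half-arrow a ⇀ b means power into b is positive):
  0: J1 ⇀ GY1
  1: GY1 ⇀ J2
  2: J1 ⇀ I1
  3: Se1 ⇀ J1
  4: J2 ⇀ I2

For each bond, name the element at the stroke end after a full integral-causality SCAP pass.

b3 |J1  (source Se1 imposes e)
b2 |I1  (I1 outputs flow p/I1)
b0 |J1  (1-jn J1 has f-setter on 2)
b1 |J2  (GY1 both-in/both-out from 0)
b4 |I2  (J2: last free bond brings flow in)

bond 0 stroke at J1
bond 1 stroke at J2
bond 2 stroke at I1
bond 3 stroke at J1
bond 4 stroke at I2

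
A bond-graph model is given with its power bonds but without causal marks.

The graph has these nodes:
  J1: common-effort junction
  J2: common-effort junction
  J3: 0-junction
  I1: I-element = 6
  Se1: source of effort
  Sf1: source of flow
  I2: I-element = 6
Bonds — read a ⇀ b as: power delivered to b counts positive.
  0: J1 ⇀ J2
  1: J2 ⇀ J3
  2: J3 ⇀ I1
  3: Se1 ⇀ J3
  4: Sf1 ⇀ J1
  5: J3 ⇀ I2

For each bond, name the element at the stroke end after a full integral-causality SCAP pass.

b0 |J1
b1 |J2
b2 |I1
b3 |J3
b4 |Sf1
b5 |I2

bond 3 stroke→J3  (source Se1 imposes e)
bond 4 stroke→Sf1  (Sf1 fixes flow; stroke at Sf1)
bond 0 stroke→J1  (only one effort-in slot at J1)
bond 1 stroke→J2  (only one effort-in slot at J2)
bond 2 stroke→I1  (common-e at J3 fixed by 3)
bond 5 stroke→I2  (J3 effort already set via bond 3)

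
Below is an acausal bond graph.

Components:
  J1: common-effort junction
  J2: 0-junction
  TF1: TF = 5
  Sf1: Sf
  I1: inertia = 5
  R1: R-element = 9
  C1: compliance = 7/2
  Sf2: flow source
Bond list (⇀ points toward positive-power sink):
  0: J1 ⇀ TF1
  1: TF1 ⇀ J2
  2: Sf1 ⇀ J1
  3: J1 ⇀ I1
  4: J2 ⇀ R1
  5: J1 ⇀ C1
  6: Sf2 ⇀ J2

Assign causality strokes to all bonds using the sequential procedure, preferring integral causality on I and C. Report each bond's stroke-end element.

#0 |TF1
#1 |J2
#2 |Sf1
#3 |I1
#4 |R1
#5 |J1
#6 |Sf2

b2 stroke at Sf1  (Sf1 fixes flow; stroke at Sf1)
b6 stroke at Sf2  (source Sf2 imposes f)
b3 stroke at I1  (I1: I, integral causality)
b5 stroke at J1  (C1 outputs effort q/C1)
b0 stroke at TF1  (J1: bond 5 brought effort, rest push out)
b1 stroke at J2  (through TF1, causality passes straight; one stroke at TF1)
b4 stroke at R1  (J2: bond 1 brought effort, rest push out)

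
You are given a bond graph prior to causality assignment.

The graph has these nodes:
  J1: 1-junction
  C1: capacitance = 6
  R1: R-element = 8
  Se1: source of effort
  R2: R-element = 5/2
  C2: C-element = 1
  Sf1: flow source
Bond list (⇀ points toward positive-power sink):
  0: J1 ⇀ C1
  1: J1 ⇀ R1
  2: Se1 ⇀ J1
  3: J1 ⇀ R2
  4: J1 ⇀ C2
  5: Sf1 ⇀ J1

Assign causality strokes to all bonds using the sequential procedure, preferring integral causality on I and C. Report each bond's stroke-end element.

b0 |J1
b1 |J1
b2 |J1
b3 |J1
b4 |J1
b5 |Sf1

bond 2 →J1  (Se1 fixes effort; stroke away)
bond 5 →Sf1  (Sf1: flow source, stroke at near end)
bond 0 →J1  (common-f at J1 fixed by 5)
bond 1 →J1  (common-f at J1 fixed by 5)
bond 3 →J1  (J1: bond 5 brought flow, rest push out)
bond 4 →J1  (J1 flow already set via bond 5)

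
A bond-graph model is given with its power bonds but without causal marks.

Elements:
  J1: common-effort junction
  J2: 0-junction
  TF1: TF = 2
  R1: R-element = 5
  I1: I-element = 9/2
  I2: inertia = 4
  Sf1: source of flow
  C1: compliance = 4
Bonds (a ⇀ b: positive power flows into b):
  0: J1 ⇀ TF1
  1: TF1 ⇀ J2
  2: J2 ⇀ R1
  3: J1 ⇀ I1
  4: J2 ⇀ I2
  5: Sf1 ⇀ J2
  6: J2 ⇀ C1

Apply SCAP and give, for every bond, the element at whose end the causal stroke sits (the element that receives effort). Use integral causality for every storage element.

b0 stroke→J1
b1 stroke→TF1
b2 stroke→R1
b3 stroke→I1
b4 stroke→I2
b5 stroke→Sf1
b6 stroke→J2

β5 stroke at Sf1  (source Sf1 imposes f)
β3 stroke at I1  (prefer integral on I1)
β0 stroke at J1  (closing 0-jn rule on J1)
β1 stroke at TF1  (TF TF1: opposite of bond 0)
β4 stroke at I2  (I2 integral (f out))
β6 stroke at J2  (C1 integral (e out))
β2 stroke at R1  (J2: bond 6 brought effort, rest push out)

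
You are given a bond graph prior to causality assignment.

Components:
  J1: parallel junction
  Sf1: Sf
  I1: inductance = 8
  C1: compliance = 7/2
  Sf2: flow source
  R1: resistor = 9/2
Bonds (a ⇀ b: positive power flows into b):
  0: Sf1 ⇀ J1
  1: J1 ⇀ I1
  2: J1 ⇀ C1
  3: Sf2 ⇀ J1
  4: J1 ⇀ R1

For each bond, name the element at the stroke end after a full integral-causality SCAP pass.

bond 0 |Sf1
bond 1 |I1
bond 2 |J1
bond 3 |Sf2
bond 4 |R1

bond 0 |Sf1  (source Sf1 imposes f)
bond 3 |Sf2  (Sf2: flow source, stroke at near end)
bond 1 |I1  (I1 integral (f out))
bond 2 |J1  (prefer integral on C1)
bond 4 |R1  (J1: bond 2 brought effort, rest push out)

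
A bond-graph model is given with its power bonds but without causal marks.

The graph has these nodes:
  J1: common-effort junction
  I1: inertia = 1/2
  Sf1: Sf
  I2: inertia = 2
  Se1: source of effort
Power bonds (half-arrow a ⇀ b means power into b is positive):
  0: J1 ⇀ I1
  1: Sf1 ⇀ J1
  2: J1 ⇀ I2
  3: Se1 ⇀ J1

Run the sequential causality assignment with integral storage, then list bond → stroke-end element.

bond 1 stroke at Sf1  (Sf1: flow source, stroke at near end)
bond 3 stroke at J1  (source Se1 imposes e)
bond 0 stroke at I1  (common-e at J1 fixed by 3)
bond 2 stroke at I2  (0-jn J1 has e-setter on 3)

bond 0 |I1
bond 1 |Sf1
bond 2 |I2
bond 3 |J1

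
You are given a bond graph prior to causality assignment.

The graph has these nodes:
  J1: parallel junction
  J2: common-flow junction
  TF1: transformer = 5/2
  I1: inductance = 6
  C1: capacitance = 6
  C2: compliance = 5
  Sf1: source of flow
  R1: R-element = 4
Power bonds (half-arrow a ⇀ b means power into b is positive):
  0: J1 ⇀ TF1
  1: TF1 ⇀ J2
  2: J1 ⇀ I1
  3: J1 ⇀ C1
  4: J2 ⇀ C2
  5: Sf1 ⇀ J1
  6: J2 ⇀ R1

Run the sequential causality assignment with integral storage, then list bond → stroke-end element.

β0 stroke at TF1
β1 stroke at J2
β2 stroke at I1
β3 stroke at J1
β4 stroke at J2
β5 stroke at Sf1
β6 stroke at R1

β5 stroke→Sf1  (Sf1 fixes flow; stroke at Sf1)
β2 stroke→I1  (I1 outputs flow p/I1)
β3 stroke→J1  (C1 integral (e out))
β0 stroke→TF1  (common-e at J1 fixed by 3)
β1 stroke→J2  (TF TF1: opposite of bond 0)
β4 stroke→J2  (C2 outputs effort q/C2)
β6 stroke→R1  (J2 needs exactly one f-in)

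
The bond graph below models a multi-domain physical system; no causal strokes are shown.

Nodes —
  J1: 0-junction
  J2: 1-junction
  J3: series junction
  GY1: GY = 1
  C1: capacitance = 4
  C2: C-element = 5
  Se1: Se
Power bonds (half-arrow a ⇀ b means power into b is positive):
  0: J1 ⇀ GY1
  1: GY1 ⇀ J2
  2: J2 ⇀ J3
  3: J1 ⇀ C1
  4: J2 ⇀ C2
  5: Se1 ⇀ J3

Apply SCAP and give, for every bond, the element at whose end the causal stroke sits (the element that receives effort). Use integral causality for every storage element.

b0 stroke at GY1
b1 stroke at GY1
b2 stroke at J2
b3 stroke at J1
b4 stroke at J2
b5 stroke at J3

β5 →J3  (source Se1 imposes e)
β2 →J2  (J3: last free bond brings flow in)
β3 →J1  (prefer integral on C1)
β0 →GY1  (common-e at J1 fixed by 3)
β1 →GY1  (GY GY1: same side as bond 0)
β4 →J2  (common-f at J2 fixed by 1)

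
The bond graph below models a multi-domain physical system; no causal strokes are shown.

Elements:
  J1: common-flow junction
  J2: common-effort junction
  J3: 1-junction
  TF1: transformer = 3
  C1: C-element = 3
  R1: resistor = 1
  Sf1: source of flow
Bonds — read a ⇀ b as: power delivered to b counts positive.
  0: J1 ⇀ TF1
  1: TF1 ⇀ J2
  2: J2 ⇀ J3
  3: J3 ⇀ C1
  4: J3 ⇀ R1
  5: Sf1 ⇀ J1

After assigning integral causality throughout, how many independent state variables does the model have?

b5 stroke at Sf1  (Sf1 (Sf) sets flow on bond)
b0 stroke at J1  (1-jn J1 has f-setter on 5)
b1 stroke at TF1  (TF1 one-in-one-out from 0)
b2 stroke at J2  (only one effort-in slot at J2)
b3 stroke at J3  (J3 flow already set via bond 2)
b4 stroke at J3  (common-f at J3 fixed by 2)

1  (C1 all integral)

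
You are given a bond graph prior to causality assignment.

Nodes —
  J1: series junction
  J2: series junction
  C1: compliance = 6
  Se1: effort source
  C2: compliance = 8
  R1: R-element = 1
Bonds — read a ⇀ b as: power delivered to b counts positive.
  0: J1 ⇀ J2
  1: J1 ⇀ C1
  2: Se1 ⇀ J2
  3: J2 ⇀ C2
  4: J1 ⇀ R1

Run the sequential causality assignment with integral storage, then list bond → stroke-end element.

#2 stroke at J2  (source Se1 imposes e)
#1 stroke at J1  (C1 integral (e out))
#3 stroke at J2  (C2 integral (e out))
#0 stroke at J1  (closing 1-jn rule on J2)
#4 stroke at R1  (J1: last free bond brings flow in)

bond 0 stroke at J1
bond 1 stroke at J1
bond 2 stroke at J2
bond 3 stroke at J2
bond 4 stroke at R1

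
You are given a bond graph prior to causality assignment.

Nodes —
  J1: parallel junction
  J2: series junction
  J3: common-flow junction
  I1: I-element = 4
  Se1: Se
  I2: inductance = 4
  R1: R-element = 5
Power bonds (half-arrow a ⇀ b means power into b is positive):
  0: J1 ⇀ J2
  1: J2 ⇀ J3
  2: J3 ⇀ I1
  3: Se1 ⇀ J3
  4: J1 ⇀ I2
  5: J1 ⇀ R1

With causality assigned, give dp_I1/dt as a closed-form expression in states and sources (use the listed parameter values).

β3 stroke→J3  (source Se1 imposes e)
β2 stroke→I1  (I1 integral (f out))
β1 stroke→J3  (1-jn J3 has f-setter on 2)
β0 stroke→J2  (J2 flow already set via bond 1)
β4 stroke→I2  (I2 integral (f out))
β5 stroke→J1  (J1 needs exactly one e-in)

dp_I1/dt = E_Se1 - 5*p_I1/4 - 5*p_I2/4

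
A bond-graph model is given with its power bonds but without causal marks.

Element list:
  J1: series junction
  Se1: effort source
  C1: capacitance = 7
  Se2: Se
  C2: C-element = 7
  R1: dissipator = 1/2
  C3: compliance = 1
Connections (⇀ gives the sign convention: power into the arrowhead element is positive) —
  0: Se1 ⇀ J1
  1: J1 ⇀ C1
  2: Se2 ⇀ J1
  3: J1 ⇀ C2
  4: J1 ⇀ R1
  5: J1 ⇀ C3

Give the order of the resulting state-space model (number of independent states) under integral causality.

b0 stroke→J1  (source Se1 imposes e)
b2 stroke→J1  (Se2 fixes effort; stroke away)
b1 stroke→J1  (C1 integral (e out))
b3 stroke→J1  (C2 integral (e out))
b5 stroke→J1  (C3 integral (e out))
b4 stroke→R1  (J1: last free bond brings flow in)

3  (C1, C2, C3 all integral)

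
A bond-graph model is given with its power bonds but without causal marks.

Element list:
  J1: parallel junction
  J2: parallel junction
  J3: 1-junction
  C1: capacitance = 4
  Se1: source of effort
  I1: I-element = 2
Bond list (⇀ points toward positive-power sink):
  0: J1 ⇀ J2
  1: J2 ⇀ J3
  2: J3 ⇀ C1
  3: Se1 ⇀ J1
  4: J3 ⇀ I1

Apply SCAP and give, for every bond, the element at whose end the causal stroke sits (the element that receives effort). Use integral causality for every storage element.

β0 →J2
β1 →J3
β2 →J3
β3 →J1
β4 →I1

#3 stroke at J1  (Se1: effort source, stroke at far end)
#0 stroke at J2  (J1: bond 3 brought effort, rest push out)
#1 stroke at J3  (J2: bond 0 brought effort, rest push out)
#2 stroke at J3  (C1 integral (e out))
#4 stroke at I1  (J3 needs exactly one f-in)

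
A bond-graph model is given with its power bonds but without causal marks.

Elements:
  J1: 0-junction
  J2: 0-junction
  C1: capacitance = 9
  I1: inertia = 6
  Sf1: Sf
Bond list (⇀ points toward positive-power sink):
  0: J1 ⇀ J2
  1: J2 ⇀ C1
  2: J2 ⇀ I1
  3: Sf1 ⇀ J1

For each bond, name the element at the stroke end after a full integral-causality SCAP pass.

bond 0 stroke at J1
bond 1 stroke at J2
bond 2 stroke at I1
bond 3 stroke at Sf1

bond 3 |Sf1  (Sf1 fixes flow; stroke at Sf1)
bond 0 |J1  (J1 needs exactly one e-in)
bond 1 |J2  (C1: C, integral causality)
bond 2 |I1  (0-jn J2 has e-setter on 1)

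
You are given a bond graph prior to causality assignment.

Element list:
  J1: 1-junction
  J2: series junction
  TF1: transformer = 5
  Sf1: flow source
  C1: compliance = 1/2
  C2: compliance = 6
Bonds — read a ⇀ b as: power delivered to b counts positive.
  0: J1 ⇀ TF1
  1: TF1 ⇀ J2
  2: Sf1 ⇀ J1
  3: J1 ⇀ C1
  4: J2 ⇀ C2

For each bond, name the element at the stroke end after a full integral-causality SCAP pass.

bond 0 |J1
bond 1 |TF1
bond 2 |Sf1
bond 3 |J1
bond 4 |J2

b2 stroke at Sf1  (source Sf1 imposes f)
b0 stroke at J1  (J1 flow already set via bond 2)
b3 stroke at J1  (J1 flow already set via bond 2)
b1 stroke at TF1  (TF1: transformer flips bond 0)
b4 stroke at J2  (1-jn J2 has f-setter on 1)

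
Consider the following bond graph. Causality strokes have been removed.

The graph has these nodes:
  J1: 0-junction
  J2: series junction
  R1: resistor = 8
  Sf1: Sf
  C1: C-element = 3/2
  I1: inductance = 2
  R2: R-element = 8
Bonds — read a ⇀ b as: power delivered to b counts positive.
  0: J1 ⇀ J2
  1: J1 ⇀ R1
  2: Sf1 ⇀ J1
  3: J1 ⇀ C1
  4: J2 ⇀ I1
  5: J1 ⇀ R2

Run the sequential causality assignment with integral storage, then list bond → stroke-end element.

#2 stroke→Sf1  (Sf1 fixes flow; stroke at Sf1)
#3 stroke→J1  (prefer integral on C1)
#0 stroke→J2  (J1: bond 3 brought effort, rest push out)
#1 stroke→R1  (0-jn J1 has e-setter on 3)
#5 stroke→R2  (J1: bond 3 brought effort, rest push out)
#4 stroke→I1  (J2: last free bond brings flow in)

bond 0 stroke→J2
bond 1 stroke→R1
bond 2 stroke→Sf1
bond 3 stroke→J1
bond 4 stroke→I1
bond 5 stroke→R2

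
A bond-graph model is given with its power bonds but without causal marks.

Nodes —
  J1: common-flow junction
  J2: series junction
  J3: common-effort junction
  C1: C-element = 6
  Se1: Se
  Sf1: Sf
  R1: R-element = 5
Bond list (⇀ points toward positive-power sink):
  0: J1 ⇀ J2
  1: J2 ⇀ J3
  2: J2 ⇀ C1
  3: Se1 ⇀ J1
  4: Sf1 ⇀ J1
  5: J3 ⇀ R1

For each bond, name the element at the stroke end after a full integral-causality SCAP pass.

#3 →J1  (Se1 (Se) sets effort on bond)
#4 →Sf1  (Sf1: flow source, stroke at near end)
#0 →J1  (1-jn J1 has f-setter on 4)
#1 →J2  (J2: bond 0 brought flow, rest push out)
#2 →J2  (1-jn J2 has f-setter on 0)
#5 →J3  (closing 0-jn rule on J3)

bond 0 stroke→J1
bond 1 stroke→J2
bond 2 stroke→J2
bond 3 stroke→J1
bond 4 stroke→Sf1
bond 5 stroke→J3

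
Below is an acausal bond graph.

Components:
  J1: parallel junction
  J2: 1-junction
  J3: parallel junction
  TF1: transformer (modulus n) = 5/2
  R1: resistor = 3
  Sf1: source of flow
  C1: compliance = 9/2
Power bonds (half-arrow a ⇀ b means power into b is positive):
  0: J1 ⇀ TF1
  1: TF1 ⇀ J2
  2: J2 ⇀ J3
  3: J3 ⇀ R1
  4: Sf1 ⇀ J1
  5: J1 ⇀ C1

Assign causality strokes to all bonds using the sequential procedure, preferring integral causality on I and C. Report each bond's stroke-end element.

#4 stroke→Sf1  (Sf1 (Sf) sets flow on bond)
#5 stroke→J1  (C1 integral (e out))
#0 stroke→TF1  (J1 effort already set via bond 5)
#1 stroke→J2  (through TF1, causality passes straight; one stroke at TF1)
#2 stroke→J3  (J2 needs exactly one f-in)
#3 stroke→R1  (J3: bond 2 brought effort, rest push out)

β0 stroke→TF1
β1 stroke→J2
β2 stroke→J3
β3 stroke→R1
β4 stroke→Sf1
β5 stroke→J1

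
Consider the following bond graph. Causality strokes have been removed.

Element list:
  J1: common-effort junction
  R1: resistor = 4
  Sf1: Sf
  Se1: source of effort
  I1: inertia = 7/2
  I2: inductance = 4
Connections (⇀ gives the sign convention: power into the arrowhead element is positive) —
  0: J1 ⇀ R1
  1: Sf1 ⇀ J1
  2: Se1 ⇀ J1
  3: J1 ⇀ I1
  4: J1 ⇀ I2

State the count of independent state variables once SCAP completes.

β1 stroke at Sf1  (Sf1: flow source, stroke at near end)
β2 stroke at J1  (Se1: effort source, stroke at far end)
β0 stroke at R1  (J1 effort already set via bond 2)
β3 stroke at I1  (0-jn J1 has e-setter on 2)
β4 stroke at I2  (J1 effort already set via bond 2)

2  (I1, I2 all integral)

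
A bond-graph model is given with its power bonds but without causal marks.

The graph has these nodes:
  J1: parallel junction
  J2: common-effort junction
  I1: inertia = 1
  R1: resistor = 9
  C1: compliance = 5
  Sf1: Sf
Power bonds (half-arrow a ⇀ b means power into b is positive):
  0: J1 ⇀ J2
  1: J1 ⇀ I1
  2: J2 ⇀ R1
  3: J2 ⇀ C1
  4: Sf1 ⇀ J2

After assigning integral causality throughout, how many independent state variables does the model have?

2  (C1, I1 all integral)

bond 4 stroke→Sf1  (Sf1: flow source, stroke at near end)
bond 1 stroke→I1  (I1: I, integral causality)
bond 0 stroke→J1  (only one effort-in slot at J1)
bond 3 stroke→J2  (C1 integral (e out))
bond 2 stroke→R1  (J2 effort already set via bond 3)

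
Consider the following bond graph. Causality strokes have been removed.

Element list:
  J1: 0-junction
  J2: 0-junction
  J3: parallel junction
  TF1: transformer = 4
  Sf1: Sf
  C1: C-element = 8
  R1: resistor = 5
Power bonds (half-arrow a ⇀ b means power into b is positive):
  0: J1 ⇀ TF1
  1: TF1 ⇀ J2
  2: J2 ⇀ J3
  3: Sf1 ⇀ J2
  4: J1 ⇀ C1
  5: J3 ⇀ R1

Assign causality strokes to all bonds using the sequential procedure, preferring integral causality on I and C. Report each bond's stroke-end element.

bond 0 |TF1
bond 1 |J2
bond 2 |J3
bond 3 |Sf1
bond 4 |J1
bond 5 |R1

b3 →Sf1  (source Sf1 imposes f)
b4 →J1  (C1 integral (e out))
b0 →TF1  (J1 effort already set via bond 4)
b1 →J2  (TF TF1: opposite of bond 0)
b2 →J3  (0-jn J2 has e-setter on 1)
b5 →R1  (0-jn J3 has e-setter on 2)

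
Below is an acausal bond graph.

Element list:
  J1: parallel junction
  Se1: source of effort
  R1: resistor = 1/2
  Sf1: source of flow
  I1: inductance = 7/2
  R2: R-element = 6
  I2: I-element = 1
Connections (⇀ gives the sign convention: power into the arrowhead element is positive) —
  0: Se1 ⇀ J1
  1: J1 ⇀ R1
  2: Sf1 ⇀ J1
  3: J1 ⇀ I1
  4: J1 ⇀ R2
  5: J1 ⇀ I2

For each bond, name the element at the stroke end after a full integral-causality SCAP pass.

β0 stroke at J1
β1 stroke at R1
β2 stroke at Sf1
β3 stroke at I1
β4 stroke at R2
β5 stroke at I2

#0 |J1  (Se1 (Se) sets effort on bond)
#2 |Sf1  (Sf1 fixes flow; stroke at Sf1)
#1 |R1  (J1: bond 0 brought effort, rest push out)
#3 |I1  (J1: bond 0 brought effort, rest push out)
#4 |R2  (common-e at J1 fixed by 0)
#5 |I2  (0-jn J1 has e-setter on 0)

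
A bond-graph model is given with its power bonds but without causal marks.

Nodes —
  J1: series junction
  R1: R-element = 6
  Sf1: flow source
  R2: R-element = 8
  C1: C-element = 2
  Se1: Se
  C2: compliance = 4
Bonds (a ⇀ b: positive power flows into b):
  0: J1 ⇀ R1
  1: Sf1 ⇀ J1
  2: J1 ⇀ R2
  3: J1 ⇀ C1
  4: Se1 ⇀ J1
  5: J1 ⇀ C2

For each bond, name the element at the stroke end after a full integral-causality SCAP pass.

#1 |Sf1  (Sf1: flow source, stroke at near end)
#4 |J1  (Se1: effort source, stroke at far end)
#0 |J1  (J1: bond 1 brought flow, rest push out)
#2 |J1  (1-jn J1 has f-setter on 1)
#3 |J1  (1-jn J1 has f-setter on 1)
#5 |J1  (J1 flow already set via bond 1)

#0 stroke at J1
#1 stroke at Sf1
#2 stroke at J1
#3 stroke at J1
#4 stroke at J1
#5 stroke at J1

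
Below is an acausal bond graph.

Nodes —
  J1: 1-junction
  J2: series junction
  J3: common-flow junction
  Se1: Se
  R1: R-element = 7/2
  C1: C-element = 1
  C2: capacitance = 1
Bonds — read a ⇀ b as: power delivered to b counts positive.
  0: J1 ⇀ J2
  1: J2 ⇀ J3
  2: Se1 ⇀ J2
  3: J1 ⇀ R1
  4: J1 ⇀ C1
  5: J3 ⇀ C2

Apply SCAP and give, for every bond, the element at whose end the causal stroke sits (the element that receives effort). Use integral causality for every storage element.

bond 2 |J2  (Se1 (Se) sets effort on bond)
bond 4 |J1  (prefer integral on C1)
bond 5 |J3  (C2: C, integral causality)
bond 1 |J2  (only one flow-in slot at J3)
bond 0 |J1  (J2 needs exactly one f-in)
bond 3 |R1  (J1: last free bond brings flow in)

#0 |J1
#1 |J2
#2 |J2
#3 |R1
#4 |J1
#5 |J3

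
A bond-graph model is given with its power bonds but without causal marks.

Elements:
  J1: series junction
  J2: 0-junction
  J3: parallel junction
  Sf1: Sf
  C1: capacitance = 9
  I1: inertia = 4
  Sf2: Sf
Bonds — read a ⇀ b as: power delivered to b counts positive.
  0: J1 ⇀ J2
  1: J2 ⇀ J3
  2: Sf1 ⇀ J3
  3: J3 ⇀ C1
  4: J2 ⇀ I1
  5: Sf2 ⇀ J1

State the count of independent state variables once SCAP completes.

#2 stroke at Sf1  (Sf1 (Sf) sets flow on bond)
#5 stroke at Sf2  (Sf2: flow source, stroke at near end)
#0 stroke at J1  (J1: bond 5 brought flow, rest push out)
#3 stroke at J3  (C1 integral (e out))
#1 stroke at J2  (J3: bond 3 brought effort, rest push out)
#4 stroke at I1  (common-e at J2 fixed by 1)

2  (C1, I1 all integral)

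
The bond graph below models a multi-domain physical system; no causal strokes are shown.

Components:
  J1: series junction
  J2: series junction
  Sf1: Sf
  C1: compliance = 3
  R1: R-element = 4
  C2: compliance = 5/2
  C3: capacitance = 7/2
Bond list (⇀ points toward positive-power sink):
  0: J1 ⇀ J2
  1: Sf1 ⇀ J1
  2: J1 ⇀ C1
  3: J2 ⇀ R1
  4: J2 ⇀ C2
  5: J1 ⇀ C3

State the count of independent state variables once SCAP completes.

#1 stroke at Sf1  (Sf1 fixes flow; stroke at Sf1)
#0 stroke at J1  (1-jn J1 has f-setter on 1)
#2 stroke at J1  (common-f at J1 fixed by 1)
#5 stroke at J1  (1-jn J1 has f-setter on 1)
#3 stroke at J2  (common-f at J2 fixed by 0)
#4 stroke at J2  (J2: bond 0 brought flow, rest push out)

3  (C1, C2, C3 all integral)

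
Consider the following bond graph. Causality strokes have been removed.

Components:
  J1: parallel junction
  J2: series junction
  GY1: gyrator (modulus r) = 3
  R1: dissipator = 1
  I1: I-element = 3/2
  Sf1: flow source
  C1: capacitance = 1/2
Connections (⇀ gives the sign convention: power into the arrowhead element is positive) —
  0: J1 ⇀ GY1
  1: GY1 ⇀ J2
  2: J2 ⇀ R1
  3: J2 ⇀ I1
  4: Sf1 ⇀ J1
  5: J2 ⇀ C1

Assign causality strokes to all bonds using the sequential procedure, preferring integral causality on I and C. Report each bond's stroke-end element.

b4 |Sf1  (source Sf1 imposes f)
b0 |J1  (J1: last free bond brings effort in)
b1 |J2  (GY GY1: same side as bond 0)
b3 |I1  (I1 integral (f out))
b2 |J2  (1-jn J2 has f-setter on 3)
b5 |J2  (J2: bond 3 brought flow, rest push out)

β0 stroke→J1
β1 stroke→J2
β2 stroke→J2
β3 stroke→I1
β4 stroke→Sf1
β5 stroke→J2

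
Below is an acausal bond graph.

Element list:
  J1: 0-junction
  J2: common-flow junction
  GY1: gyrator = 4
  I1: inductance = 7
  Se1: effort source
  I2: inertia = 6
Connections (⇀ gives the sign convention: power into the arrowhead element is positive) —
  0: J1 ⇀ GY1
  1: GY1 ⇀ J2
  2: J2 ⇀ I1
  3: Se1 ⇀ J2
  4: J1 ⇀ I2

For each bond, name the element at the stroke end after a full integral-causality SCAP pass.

#0 |J1
#1 |J2
#2 |I1
#3 |J2
#4 |I2

b3 →J2  (Se1: effort source, stroke at far end)
b2 →I1  (prefer integral on I1)
b1 →J2  (1-jn J2 has f-setter on 2)
b0 →J1  (GY1: gyrator matches bond 1)
b4 →I2  (J1 effort already set via bond 0)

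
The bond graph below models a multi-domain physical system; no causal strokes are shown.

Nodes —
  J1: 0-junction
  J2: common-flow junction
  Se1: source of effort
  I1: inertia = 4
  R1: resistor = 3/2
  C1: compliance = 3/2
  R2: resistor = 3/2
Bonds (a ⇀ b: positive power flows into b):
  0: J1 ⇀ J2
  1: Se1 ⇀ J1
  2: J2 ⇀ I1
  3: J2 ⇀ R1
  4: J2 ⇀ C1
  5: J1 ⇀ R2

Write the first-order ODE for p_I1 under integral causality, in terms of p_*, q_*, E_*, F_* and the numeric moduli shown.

β1 stroke→J1  (source Se1 imposes e)
β0 stroke→J2  (common-e at J1 fixed by 1)
β5 stroke→R2  (J1 effort already set via bond 1)
β2 stroke→I1  (I1 integral (f out))
β3 stroke→J2  (common-f at J2 fixed by 2)
β4 stroke→J2  (J2 flow already set via bond 2)

dp_I1/dt = E_Se1 - 3*p_I1/8 - 2*q_C1/3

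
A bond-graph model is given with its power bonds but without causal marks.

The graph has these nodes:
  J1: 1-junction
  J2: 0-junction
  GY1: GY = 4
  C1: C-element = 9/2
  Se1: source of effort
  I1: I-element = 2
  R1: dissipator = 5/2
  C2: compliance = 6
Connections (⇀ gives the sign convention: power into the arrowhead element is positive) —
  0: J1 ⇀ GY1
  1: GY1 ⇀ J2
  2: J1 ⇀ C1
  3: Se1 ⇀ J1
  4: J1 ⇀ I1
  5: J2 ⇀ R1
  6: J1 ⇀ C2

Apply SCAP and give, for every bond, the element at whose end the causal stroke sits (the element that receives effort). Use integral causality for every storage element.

b0 |J1
b1 |J2
b2 |J1
b3 |J1
b4 |I1
b5 |R1
b6 |J1

b3 →J1  (Se1 (Se) sets effort on bond)
b2 →J1  (prefer integral on C1)
b4 →I1  (I1: I, integral causality)
b0 →J1  (1-jn J1 has f-setter on 4)
b6 →J1  (J1: bond 4 brought flow, rest push out)
b1 →J2  (GY1 both-in/both-out from 0)
b5 →R1  (J2 effort already set via bond 1)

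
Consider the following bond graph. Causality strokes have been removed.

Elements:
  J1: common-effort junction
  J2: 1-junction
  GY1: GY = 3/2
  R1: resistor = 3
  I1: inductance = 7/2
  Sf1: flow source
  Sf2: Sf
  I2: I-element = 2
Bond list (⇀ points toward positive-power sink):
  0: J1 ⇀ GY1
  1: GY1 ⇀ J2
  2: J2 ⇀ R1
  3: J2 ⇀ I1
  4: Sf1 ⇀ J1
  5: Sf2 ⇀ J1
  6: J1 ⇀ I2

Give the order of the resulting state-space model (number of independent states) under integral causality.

2  (I1, I2 all integral)

bond 4 stroke→Sf1  (Sf1: flow source, stroke at near end)
bond 5 stroke→Sf2  (source Sf2 imposes f)
bond 3 stroke→I1  (prefer integral on I1)
bond 1 stroke→J2  (J2 flow already set via bond 3)
bond 2 stroke→J2  (1-jn J2 has f-setter on 3)
bond 0 stroke→J1  (GY1 both-in/both-out from 1)
bond 6 stroke→I2  (common-e at J1 fixed by 0)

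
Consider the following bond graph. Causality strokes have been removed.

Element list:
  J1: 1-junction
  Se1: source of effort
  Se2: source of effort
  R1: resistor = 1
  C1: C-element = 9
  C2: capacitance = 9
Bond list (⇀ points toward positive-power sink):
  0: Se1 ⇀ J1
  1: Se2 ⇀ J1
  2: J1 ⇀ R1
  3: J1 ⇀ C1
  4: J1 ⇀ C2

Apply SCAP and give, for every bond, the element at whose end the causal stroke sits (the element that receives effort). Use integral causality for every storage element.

bond 0 stroke→J1  (Se1 (Se) sets effort on bond)
bond 1 stroke→J1  (Se2 (Se) sets effort on bond)
bond 3 stroke→J1  (C1 outputs effort q/C1)
bond 4 stroke→J1  (C2 integral (e out))
bond 2 stroke→R1  (only one flow-in slot at J1)

#0 |J1
#1 |J1
#2 |R1
#3 |J1
#4 |J1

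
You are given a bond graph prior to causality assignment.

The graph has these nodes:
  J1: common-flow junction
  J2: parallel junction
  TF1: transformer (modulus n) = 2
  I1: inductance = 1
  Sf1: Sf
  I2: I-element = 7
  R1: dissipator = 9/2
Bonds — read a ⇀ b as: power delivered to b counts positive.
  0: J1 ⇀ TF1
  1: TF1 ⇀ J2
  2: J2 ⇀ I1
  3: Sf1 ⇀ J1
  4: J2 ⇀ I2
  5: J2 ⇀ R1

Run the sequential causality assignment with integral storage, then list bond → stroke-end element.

b0 →J1
b1 →TF1
b2 →I1
b3 →Sf1
b4 →I2
b5 →J2

b3 stroke at Sf1  (Sf1 (Sf) sets flow on bond)
b0 stroke at J1  (common-f at J1 fixed by 3)
b1 stroke at TF1  (through TF1, causality passes straight; one stroke at TF1)
b2 stroke at I1  (prefer integral on I1)
b4 stroke at I2  (I2 integral (f out))
b5 stroke at J2  (closing 0-jn rule on J2)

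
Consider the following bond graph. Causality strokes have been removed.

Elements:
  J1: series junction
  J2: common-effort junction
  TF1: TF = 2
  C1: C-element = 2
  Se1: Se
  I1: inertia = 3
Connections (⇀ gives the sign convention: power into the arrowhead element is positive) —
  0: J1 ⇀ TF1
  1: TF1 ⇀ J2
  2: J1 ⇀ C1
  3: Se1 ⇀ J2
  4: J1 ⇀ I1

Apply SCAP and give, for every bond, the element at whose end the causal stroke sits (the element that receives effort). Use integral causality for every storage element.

#0 →J1
#1 →TF1
#2 →J1
#3 →J2
#4 →I1

#3 |J2  (source Se1 imposes e)
#1 |TF1  (common-e at J2 fixed by 3)
#0 |J1  (TF TF1: opposite of bond 1)
#2 |J1  (C1 outputs effort q/C1)
#4 |I1  (J1: last free bond brings flow in)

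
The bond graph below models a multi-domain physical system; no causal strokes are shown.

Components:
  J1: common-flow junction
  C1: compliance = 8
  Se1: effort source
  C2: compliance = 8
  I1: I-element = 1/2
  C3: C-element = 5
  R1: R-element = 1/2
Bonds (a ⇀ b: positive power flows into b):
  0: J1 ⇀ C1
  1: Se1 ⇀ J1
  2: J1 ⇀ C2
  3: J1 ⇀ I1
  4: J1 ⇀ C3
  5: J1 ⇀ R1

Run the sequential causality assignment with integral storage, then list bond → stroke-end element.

#0 →J1
#1 →J1
#2 →J1
#3 →I1
#4 →J1
#5 →J1

#1 →J1  (Se1: effort source, stroke at far end)
#0 →J1  (C1 integral (e out))
#2 →J1  (C2: C, integral causality)
#3 →I1  (I1: I, integral causality)
#4 →J1  (common-f at J1 fixed by 3)
#5 →J1  (common-f at J1 fixed by 3)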